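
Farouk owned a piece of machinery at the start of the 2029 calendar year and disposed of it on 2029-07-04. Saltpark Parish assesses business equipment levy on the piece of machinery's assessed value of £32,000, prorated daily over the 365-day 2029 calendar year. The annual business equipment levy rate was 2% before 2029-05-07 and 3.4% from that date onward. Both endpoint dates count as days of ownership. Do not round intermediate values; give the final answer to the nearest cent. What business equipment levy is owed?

2029-01-01 to 2029-05-06: 126 days at 2% → £32,000 × 2% × 126/365 = £220.9315
2029-05-07 to 2029-07-04: 59 days at 3.4% → £32,000 × 3.4% × 59/365 = £175.8685
Total = £396.8000

£396.80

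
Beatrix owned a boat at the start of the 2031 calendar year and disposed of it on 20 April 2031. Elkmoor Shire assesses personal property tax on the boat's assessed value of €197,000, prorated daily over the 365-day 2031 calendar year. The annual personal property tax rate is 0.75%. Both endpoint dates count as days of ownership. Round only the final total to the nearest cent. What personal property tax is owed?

Days held (1 January – 20 April 2031): 110 out of 365
Tax = €197,000 × 0.75% × 110/365 = €445.2740

€445.27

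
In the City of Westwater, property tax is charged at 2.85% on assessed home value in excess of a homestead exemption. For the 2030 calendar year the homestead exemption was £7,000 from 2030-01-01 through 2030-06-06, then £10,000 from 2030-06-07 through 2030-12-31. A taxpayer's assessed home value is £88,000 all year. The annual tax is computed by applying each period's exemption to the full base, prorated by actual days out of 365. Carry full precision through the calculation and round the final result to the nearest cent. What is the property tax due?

2030-01-01 to 2030-06-06: 157 days, exemption £7,000 → (£88,000 − £7,000) × 2.85% × 157/365 = £992.9712
2030-06-07 to 2030-12-31: 208 days, exemption £10,000 → (£88,000 − £10,000) × 2.85% × 208/365 = £1,266.8055
Total = £2,259.7767

£2,259.78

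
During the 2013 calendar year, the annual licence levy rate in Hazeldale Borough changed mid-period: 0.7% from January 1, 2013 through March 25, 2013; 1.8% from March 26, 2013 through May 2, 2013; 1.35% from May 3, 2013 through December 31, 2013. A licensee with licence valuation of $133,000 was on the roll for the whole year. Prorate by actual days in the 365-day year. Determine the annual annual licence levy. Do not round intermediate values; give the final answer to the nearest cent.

January 1 – March 25, 2013: 84 days at 0.7% → $133,000 × 0.7% × 84/365 = $214.2575
March 26 – May 2, 2013: 38 days at 1.8% → $133,000 × 1.8% × 38/365 = $249.2384
May 3 – December 31, 2013: 243 days at 1.35% → $133,000 × 1.35% × 243/365 = $1,195.3603
Total = $1,658.8562

$1,658.86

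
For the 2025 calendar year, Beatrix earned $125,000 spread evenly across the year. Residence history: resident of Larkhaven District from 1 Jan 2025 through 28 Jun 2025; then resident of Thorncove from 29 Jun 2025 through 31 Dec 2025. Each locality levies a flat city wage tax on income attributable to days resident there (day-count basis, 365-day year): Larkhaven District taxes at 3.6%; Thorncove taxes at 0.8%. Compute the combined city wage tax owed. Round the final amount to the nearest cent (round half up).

Larkhaven District, 1 Jan – 28 Jun 2025: 179 days → $125,000 × 3.6% × 179/365 = $2,206.8493
Thorncove, 29 Jun – 31 Dec 2025: 186 days → $125,000 × 0.8% × 186/365 = $509.5890
Total = $2,716.4384

$2,716.44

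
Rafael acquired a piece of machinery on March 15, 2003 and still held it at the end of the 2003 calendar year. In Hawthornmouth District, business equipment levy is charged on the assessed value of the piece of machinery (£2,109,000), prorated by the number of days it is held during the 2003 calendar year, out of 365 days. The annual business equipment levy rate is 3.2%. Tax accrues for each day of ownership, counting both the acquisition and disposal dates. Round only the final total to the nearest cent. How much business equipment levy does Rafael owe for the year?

Days held (March 15 – December 31, 2003): 292 out of 365
Tax = £2,109,000 × 3.2% × 292/365 = £53,990.4000

£53,990.40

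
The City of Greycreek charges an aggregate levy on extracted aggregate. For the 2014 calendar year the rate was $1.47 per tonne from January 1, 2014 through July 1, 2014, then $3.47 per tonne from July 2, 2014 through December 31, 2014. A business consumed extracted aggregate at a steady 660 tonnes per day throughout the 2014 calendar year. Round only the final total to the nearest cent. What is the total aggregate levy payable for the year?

$595,683.00

January 1 – July 1, 2014: 182 days × 660 tonnes/day = 120,120 tonnes at $1.47/tonne → $176,576.40
July 2 – December 31, 2014: 183 days × 660 tonnes/day = 120,780 tonnes at $3.47/tonne → $419,106.60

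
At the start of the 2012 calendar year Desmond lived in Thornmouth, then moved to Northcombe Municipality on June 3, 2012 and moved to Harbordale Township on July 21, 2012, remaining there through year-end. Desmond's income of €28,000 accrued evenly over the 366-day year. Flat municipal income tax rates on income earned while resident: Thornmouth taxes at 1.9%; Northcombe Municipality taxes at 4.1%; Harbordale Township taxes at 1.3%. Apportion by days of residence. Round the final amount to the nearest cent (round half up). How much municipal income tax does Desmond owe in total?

€537.51

Thornmouth, January 1 – June 2, 2012: 154 days → €28,000 × 1.9% × 154/366 = €223.8470
Northcombe Municipality, June 3 – July 20, 2012: 48 days → €28,000 × 4.1% × 48/366 = €150.5574
Harbordale Township, July 21 – December 31, 2012: 164 days → €28,000 × 1.3% × 164/366 = €163.1038
Total = €537.5082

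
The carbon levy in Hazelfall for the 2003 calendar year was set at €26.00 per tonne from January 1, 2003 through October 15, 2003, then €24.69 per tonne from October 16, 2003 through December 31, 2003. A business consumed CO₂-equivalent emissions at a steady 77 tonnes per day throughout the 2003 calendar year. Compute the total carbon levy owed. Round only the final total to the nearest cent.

€722963.01

January 1 – October 15, 2003: 288 days × 77 tonnes/day = 22,176 tonnes at €26.00/tonne → €576576.00
October 16 – December 31, 2003: 77 days × 77 tonnes/day = 5,929 tonnes at €24.69/tonne → €146387.01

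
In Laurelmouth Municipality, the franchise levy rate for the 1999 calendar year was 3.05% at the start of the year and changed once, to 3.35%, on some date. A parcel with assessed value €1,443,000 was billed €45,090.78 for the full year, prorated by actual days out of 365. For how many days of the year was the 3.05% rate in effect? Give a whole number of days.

Let d = days at the first rate; then 365 − d days at the second rate.
€1,443,000 × [3.05%·d + 3.35%·(365−d)] / 365 = €45,090.78
Solving gives d = 274, so the new rate took effect on 2 October 1999.

274 days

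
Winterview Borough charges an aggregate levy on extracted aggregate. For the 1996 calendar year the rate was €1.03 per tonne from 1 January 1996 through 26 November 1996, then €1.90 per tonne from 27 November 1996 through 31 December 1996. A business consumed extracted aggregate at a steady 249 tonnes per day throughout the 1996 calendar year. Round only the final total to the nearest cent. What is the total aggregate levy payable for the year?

1 January – 26 November 1996: 331 days × 249 tonnes/day = 82,419 tonnes at €1.03/tonne → €84891.57
27 November – 31 December 1996: 35 days × 249 tonnes/day = 8,715 tonnes at €1.90/tonne → €16558.50

€101450.07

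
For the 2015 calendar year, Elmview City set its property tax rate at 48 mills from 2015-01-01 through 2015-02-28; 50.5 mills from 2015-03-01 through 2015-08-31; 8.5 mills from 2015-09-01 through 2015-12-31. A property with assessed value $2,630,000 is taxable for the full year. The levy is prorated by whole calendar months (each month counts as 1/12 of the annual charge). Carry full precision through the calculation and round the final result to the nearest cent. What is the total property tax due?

2015-01-01 to 2015-02-28: 2 months at 48 mills → $2,630,000 × 4.8% × 2/12 = $21,040.0000
2015-03-01 to 2015-08-31: 6 months at 50.5 mills → $2,630,000 × 5.05% × 6/12 = $66,407.5000
2015-09-01 to 2015-12-31: 4 months at 8.5 mills → $2,630,000 × 0.85% × 4/12 = $7,451.6667
Total = $94,899.1667

$94,899.17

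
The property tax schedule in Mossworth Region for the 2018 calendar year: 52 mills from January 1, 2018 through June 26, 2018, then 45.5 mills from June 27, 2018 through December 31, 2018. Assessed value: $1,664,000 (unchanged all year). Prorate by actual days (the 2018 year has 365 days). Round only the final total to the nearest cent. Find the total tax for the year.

January 1 – June 26, 2018: 177 days at 52 mills → $1,664,000 × 5.2% × 177/365 = $41,960.1534
June 27 – December 31, 2018: 188 days at 45.5 mills → $1,664,000 × 4.55% × 188/365 = $38,996.8658
Total = $80,957.0192

$80,957.02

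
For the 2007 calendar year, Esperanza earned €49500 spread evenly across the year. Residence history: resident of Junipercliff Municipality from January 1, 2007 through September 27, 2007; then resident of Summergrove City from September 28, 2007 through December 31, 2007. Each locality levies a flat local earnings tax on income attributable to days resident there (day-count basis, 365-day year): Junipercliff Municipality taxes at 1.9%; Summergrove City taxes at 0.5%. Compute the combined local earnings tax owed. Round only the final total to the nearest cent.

Junipercliff Municipality, January 1 – September 27, 2007: 270 days → €49500 × 1.9% × 270/365 = €695.7123
Summergrove City, September 28 – December 31, 2007: 95 days → €49500 × 0.5% × 95/365 = €64.4178
Total = €760.1301

€760.13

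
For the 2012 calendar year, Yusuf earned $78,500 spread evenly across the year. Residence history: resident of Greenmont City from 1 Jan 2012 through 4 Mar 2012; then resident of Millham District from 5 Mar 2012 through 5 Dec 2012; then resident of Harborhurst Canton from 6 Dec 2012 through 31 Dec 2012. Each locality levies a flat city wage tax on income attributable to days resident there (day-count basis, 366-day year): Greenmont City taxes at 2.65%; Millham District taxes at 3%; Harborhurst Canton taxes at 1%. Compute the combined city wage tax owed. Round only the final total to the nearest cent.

$2,195.43

Greenmont City, 1 Jan – 4 Mar 2012: 64 days → $78,500 × 2.65% × 64/366 = $363.7596
Millham District, 5 Mar – 5 Dec 2012: 276 days → $78,500 × 3% × 276/366 = $1,775.9016
Harborhurst Canton, 6 Dec – 31 Dec 2012: 26 days → $78,500 × 1% × 26/366 = $55.7650
Total = $2,195.4262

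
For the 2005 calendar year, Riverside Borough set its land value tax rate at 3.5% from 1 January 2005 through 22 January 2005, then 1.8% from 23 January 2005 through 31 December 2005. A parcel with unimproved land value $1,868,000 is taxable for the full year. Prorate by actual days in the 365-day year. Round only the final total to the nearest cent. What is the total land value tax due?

$35,538.06

1 January – 22 January 2005: 22 days at 3.5% → $1,868,000 × 3.5% × 22/365 = $3,940.7123
23 January – 31 December 2005: 343 days at 1.8% → $1,868,000 × 1.8% × 343/365 = $31,597.3479
Total = $35,538.0603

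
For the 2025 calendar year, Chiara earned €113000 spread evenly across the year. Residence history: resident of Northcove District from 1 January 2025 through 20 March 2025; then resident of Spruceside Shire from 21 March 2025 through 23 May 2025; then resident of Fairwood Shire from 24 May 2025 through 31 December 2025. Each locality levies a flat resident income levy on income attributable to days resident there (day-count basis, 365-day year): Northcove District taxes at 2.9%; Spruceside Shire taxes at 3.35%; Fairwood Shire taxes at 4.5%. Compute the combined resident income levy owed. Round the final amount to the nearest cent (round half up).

Northcove District, 1 January – 20 March 2025: 79 days → €113000 × 2.9% × 79/365 = €709.2685
Spruceside Shire, 21 March – 23 May 2025: 64 days → €113000 × 3.35% × 64/365 = €663.7589
Fairwood Shire, 24 May – 31 December 2025: 222 days → €113000 × 4.5% × 222/365 = €3092.7945
Total = €4465.8219

€4465.82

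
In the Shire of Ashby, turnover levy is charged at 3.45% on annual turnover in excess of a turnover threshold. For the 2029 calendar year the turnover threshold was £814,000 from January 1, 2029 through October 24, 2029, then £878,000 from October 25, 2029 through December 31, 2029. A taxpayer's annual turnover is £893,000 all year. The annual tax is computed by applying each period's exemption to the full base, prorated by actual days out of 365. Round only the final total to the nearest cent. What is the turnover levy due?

January 1 – October 24, 2029: 297 days, exemption £814,000 → (£893,000 − £814,000) × 3.45% × 297/365 = £2,217.7356
October 25 – December 31, 2029: 68 days, exemption £878,000 → (£893,000 − £878,000) × 3.45% × 68/365 = £96.4110
Total = £2,314.1466

£2,314.15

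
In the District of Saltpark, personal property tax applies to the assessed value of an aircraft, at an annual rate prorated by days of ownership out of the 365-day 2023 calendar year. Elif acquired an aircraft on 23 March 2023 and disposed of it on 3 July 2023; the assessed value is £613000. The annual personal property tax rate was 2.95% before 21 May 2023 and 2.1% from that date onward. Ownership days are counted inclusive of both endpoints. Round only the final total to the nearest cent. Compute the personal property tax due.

£4474.90

23 March – 20 May 2023: 59 days at 2.95% → £613000 × 2.95% × 59/365 = £2923.0863
21 May – 3 July 2023: 44 days at 2.1% → £613000 × 2.1% × 44/365 = £1551.8137
Total = £4474.9000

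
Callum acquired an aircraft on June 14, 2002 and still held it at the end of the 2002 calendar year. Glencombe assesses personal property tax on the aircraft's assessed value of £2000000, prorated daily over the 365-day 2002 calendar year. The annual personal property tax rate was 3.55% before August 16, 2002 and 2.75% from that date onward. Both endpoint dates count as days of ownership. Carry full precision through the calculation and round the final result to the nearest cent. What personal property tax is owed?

£33049.32

June 14 – August 15, 2002: 63 days at 3.55% → £2000000 × 3.55% × 63/365 = £12254.7945
August 16 – December 31, 2002: 138 days at 2.75% → £2000000 × 2.75% × 138/365 = £20794.5205
Total = £33049.3151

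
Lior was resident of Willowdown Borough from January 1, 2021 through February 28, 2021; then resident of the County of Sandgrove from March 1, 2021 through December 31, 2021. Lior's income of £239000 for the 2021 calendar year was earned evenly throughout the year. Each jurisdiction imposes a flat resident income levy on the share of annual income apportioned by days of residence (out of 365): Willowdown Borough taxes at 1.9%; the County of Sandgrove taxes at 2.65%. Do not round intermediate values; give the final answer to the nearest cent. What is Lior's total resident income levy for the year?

£6043.75

Willowdown Borough, January 1 – February 28, 2021: 59 days → £239000 × 1.9% × 59/365 = £734.0247
The County of Sandgrove, March 1 – December 31, 2021: 306 days → £239000 × 2.65% × 306/365 = £5309.7288
Total = £6043.7534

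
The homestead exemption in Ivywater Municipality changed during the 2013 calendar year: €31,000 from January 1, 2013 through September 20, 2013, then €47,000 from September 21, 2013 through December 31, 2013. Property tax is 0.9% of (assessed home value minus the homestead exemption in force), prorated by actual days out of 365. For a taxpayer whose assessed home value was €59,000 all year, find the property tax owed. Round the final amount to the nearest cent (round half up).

January 1 – September 20, 2013: 263 days, exemption €31,000 → (€59,000 − €31,000) × 0.9% × 263/365 = €181.5781
September 21 – December 31, 2013: 102 days, exemption €47,000 → (€59,000 − €47,000) × 0.9% × 102/365 = €30.1808
Total = €211.7589

€211.76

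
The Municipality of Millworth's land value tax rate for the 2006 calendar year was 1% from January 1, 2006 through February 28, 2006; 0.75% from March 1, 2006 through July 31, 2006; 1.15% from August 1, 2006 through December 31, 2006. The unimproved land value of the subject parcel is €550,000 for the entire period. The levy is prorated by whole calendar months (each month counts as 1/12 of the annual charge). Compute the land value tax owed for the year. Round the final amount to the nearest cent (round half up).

€5,270.83

January 1 – February 28, 2006: 2 months at 1% → €550,000 × 1% × 2/12 = €916.6667
March 1 – July 31, 2006: 5 months at 0.75% → €550,000 × 0.75% × 5/12 = €1,718.7500
August 1 – December 31, 2006: 5 months at 1.15% → €550,000 × 1.15% × 5/12 = €2,635.4167
Total = €5,270.8333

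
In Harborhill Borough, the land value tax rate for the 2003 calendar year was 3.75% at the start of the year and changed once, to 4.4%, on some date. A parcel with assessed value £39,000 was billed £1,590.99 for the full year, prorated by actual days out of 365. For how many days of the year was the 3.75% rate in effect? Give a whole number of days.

180 days

Let d = days at the first rate; then 365 − d days at the second rate.
£39,000 × [3.75%·d + 4.4%·(365−d)] / 365 = £1,590.99
Solving gives d = 180, so the new rate took effect on 30 Jun 2003.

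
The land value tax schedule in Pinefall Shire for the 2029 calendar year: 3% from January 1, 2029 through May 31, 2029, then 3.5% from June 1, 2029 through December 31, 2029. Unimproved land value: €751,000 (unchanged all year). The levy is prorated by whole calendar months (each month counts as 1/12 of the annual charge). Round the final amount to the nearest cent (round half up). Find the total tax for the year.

January 1 – May 31, 2029: 5 months at 3% → €751,000 × 3% × 5/12 = €9,387.5000
June 1 – December 31, 2029: 7 months at 3.5% → €751,000 × 3.5% × 7/12 = €15,332.9167
Total = €24,720.4167

€24,720.42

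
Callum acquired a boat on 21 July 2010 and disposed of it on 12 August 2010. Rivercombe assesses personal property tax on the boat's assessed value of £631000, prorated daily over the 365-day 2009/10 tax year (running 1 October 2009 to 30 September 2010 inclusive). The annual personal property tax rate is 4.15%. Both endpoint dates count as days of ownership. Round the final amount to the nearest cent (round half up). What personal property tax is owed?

Days held (21 July – 12 August 2010): 23 out of 365
Tax = £631000 × 4.15% × 23/365 = £1650.1082

£1650.11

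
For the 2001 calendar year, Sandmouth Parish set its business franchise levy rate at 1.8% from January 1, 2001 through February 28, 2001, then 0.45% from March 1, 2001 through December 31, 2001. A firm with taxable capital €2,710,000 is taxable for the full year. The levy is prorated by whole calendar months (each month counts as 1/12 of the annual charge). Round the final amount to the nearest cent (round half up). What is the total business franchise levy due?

€18,292.50

January 1 – February 28, 2001: 2 months at 1.8% → €2,710,000 × 1.8% × 2/12 = €8,130.0000
March 1 – December 31, 2001: 10 months at 0.45% → €2,710,000 × 0.45% × 10/12 = €10,162.5000
Total = €18,292.5000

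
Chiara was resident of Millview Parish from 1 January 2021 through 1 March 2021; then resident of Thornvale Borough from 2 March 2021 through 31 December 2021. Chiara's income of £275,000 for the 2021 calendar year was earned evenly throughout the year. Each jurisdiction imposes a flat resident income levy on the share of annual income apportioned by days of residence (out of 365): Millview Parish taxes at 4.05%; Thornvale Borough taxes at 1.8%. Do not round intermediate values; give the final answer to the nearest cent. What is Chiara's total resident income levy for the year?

Millview Parish, 1 January – 1 March 2021: 60 days → £275,000 × 4.05% × 60/365 = £1,830.8219
Thornvale Borough, 2 March – 31 December 2021: 305 days → £275,000 × 1.8% × 305/365 = £4,136.3014
Total = £5,967.1233

£5,967.12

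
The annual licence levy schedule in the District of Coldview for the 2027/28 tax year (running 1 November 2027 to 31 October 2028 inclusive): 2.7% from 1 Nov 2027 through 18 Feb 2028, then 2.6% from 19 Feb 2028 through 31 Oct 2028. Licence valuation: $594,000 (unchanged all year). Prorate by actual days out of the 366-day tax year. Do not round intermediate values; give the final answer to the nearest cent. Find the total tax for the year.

1 Nov 2027 – 18 Feb 2028: 110 days at 2.7% → $594,000 × 2.7% × 110/366 = $4,820.1639
19 Feb – 31 Oct 2028: 256 days at 2.6% → $594,000 × 2.6% × 256/366 = $10,802.3607
Total = $15,622.5246

$15,622.52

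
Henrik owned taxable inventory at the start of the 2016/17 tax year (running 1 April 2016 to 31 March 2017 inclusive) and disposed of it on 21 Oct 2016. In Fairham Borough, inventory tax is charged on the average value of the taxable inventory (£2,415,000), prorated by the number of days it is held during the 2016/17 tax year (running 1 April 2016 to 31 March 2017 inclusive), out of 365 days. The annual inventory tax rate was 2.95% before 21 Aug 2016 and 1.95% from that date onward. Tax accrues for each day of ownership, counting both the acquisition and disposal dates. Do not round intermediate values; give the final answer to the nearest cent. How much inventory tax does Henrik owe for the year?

£35,715.53

1 Apr – 20 Aug 2016: 142 days at 2.95% → £2,415,000 × 2.95% × 142/365 = £27,716.2603
21 Aug – 21 Oct 2016: 62 days at 1.95% → £2,415,000 × 1.95% × 62/365 = £7,999.2740
Total = £35,715.5342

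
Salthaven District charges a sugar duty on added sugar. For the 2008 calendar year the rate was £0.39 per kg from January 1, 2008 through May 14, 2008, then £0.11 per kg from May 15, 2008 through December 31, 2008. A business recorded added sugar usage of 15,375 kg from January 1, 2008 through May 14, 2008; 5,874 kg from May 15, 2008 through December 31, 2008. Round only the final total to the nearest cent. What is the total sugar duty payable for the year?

£6,642.39

January 1 – May 14, 2008: 15,375 kg at £0.39/kg → £5,996.25
May 15 – December 31, 2008: 5,874 kg at £0.11/kg → £646.14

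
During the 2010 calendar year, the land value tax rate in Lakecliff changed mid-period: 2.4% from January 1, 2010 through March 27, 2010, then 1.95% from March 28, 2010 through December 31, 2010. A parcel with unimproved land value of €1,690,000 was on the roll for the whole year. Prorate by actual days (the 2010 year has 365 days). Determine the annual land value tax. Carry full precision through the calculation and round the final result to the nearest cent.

€34,746.86

January 1 – March 27, 2010: 86 days at 2.4% → €1,690,000 × 2.4% × 86/365 = €9,556.6027
March 28 – December 31, 2010: 279 days at 1.95% → €1,690,000 × 1.95% × 279/365 = €25,190.2603
Total = €34,746.8630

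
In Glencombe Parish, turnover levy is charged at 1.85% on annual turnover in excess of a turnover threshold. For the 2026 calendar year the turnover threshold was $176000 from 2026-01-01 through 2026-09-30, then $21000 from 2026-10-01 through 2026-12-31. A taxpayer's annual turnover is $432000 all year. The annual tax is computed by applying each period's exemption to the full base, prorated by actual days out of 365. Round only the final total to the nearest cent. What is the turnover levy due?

2026-01-01 to 2026-09-30: 273 days, exemption $176000 → ($432000 − $176000) × 1.85% × 273/365 = $3542.2685
2026-10-01 to 2026-12-31: 92 days, exemption $21000 → ($432000 − $21000) × 1.85% × 92/365 = $1916.4986
Total = $5458.7671

$5458.77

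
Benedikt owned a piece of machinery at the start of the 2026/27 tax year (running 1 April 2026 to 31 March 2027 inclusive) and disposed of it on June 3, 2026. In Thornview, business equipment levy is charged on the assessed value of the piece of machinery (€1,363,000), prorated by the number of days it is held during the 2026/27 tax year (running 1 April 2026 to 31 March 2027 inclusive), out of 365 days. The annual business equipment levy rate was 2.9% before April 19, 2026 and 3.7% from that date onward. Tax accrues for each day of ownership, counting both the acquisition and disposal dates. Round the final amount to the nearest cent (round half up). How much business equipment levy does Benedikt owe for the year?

€8,304.96

April 1 – April 18, 2026: 18 days at 2.9% → €1,363,000 × 2.9% × 18/365 = €1,949.2767
April 19 – June 3, 2026: 46 days at 3.7% → €1,363,000 × 3.7% × 46/365 = €6,355.6877
Total = €8,304.9644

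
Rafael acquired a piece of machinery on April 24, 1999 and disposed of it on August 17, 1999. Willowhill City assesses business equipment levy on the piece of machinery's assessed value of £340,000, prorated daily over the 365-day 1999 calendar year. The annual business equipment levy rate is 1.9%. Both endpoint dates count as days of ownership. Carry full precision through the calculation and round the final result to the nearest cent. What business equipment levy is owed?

£2,053.04

Days held (April 24 – August 17, 1999): 116 out of 365
Tax = £340,000 × 1.9% × 116/365 = £2,053.0411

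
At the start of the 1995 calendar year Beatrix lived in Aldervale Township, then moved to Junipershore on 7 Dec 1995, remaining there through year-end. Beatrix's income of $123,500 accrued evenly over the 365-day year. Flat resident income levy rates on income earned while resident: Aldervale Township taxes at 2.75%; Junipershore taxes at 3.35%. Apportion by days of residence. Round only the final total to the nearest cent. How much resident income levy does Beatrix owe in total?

Aldervale Township, 1 Jan – 6 Dec 1995: 340 days → $123,500 × 2.75% × 340/365 = $3,163.6301
Junipershore, 7 Dec – 31 Dec 1995: 25 days → $123,500 × 3.35% × 25/365 = $283.3733
Total = $3,447.0034

$3,447.00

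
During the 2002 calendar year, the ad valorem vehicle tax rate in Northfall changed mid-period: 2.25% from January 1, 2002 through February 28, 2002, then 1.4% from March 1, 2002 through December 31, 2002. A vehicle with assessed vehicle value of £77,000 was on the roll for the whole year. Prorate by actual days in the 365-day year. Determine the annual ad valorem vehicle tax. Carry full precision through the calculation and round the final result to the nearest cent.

£1,183.80

January 1 – February 28, 2002: 59 days at 2.25% → £77,000 × 2.25% × 59/365 = £280.0479
March 1 – December 31, 2002: 306 days at 1.4% → £77,000 × 1.4% × 306/365 = £903.7479
Total = £1,183.7959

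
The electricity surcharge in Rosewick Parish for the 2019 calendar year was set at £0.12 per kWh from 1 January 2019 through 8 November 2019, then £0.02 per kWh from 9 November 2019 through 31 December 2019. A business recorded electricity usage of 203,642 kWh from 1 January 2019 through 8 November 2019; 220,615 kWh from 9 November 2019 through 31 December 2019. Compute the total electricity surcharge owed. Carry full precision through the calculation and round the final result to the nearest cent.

1 January – 8 November 2019: 203,642 kWh at £0.12/kWh → £24,437.04
9 November – 31 December 2019: 220,615 kWh at £0.02/kWh → £4,412.30

£28,849.34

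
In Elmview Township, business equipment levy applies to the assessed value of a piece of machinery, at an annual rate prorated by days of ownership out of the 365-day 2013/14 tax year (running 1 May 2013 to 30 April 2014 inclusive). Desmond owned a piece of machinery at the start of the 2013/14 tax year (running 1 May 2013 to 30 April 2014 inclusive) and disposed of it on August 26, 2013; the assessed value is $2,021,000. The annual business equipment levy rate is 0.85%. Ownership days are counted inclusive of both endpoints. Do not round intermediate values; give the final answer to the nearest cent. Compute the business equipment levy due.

$5,553.60

Days held (May 1 – August 26, 2013): 118 out of 365
Tax = $2,021,000 × 0.85% × 118/365 = $5,553.5973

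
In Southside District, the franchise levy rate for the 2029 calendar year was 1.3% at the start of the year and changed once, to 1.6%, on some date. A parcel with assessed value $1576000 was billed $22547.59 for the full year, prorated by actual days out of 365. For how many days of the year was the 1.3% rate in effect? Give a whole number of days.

206 days

Let d = days at the first rate; then 365 − d days at the second rate.
$1576000 × [1.3%·d + 1.6%·(365−d)] / 365 = $22547.59
Solving gives d = 206, so the new rate took effect on 26 Jul 2029.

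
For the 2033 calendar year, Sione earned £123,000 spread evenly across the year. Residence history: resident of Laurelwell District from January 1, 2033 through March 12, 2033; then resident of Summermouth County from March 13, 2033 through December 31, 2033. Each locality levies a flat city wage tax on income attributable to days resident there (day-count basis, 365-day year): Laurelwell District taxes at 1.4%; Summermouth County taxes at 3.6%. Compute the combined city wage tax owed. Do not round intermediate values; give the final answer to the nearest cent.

Laurelwell District, January 1 – March 12, 2033: 71 days → £123,000 × 1.4% × 71/365 = £334.9644
Summermouth County, March 13 – December 31, 2033: 294 days → £123,000 × 3.6% × 294/365 = £3,566.6630
Total = £3,901.6274

£3,901.63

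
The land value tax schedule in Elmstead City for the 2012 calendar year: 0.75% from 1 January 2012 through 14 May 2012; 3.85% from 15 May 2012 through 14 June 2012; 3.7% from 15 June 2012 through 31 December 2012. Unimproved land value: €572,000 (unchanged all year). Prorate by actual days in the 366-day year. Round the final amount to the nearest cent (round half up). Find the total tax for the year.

1 January – 14 May 2012: 135 days at 0.75% → €572,000 × 0.75% × 135/366 = €1,582.3770
15 May – 14 June 2012: 31 days at 3.85% → €572,000 × 3.85% × 31/366 = €1,865.2514
15 June – 31 December 2012: 200 days at 3.7% → €572,000 × 3.7% × 200/366 = €11,565.0273
Total = €15,012.6557

€15,012.66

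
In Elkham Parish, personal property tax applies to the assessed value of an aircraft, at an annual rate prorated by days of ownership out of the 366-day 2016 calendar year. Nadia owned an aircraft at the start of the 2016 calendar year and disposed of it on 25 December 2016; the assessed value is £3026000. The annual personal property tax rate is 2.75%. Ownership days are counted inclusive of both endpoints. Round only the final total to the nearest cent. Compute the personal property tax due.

Days held (1 January – 25 December 2016): 360 out of 366
Tax = £3026000 × 2.75% × 360/366 = £81850.8197

£81850.82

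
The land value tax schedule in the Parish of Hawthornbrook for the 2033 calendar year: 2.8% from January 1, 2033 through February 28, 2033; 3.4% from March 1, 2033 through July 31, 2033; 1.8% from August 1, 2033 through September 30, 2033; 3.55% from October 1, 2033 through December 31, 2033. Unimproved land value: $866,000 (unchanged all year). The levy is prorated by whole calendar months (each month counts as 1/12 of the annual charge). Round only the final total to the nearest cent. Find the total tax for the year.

January 1 – February 28, 2033: 2 months at 2.8% → $866,000 × 2.8% × 2/12 = $4,041.3333
March 1 – July 31, 2033: 5 months at 3.4% → $866,000 × 3.4% × 5/12 = $12,268.3333
August 1 – September 30, 2033: 2 months at 1.8% → $866,000 × 1.8% × 2/12 = $2,598.0000
October 1 – December 31, 2033: 3 months at 3.55% → $866,000 × 3.55% × 3/12 = $7,685.7500
Total = $26,593.4167

$26,593.42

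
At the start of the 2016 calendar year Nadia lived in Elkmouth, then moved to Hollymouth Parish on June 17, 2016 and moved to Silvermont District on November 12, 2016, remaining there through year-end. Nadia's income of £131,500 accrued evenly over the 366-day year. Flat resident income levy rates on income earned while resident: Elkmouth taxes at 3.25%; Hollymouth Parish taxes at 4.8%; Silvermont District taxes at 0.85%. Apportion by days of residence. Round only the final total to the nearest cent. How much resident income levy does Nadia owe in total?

Elkmouth, January 1 – June 16, 2016: 168 days → £131,500 × 3.25% × 168/366 = £1,961.7213
Hollymouth Parish, June 17 – November 11, 2016: 148 days → £131,500 × 4.8% × 148/366 = £2,552.3934
Silvermont District, November 12 – December 31, 2016: 50 days → £131,500 × 0.85% × 50/366 = £152.6981
Total = £4,666.8128

£4,666.81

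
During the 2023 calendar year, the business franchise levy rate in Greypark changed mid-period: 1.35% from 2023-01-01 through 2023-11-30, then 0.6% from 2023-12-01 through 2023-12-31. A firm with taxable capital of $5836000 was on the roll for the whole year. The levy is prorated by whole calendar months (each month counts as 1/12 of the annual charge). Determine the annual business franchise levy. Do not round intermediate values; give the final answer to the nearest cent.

2023-01-01 to 2023-11-30: 11 months at 1.35% → $5836000 × 1.35% × 11/12 = $72220.5000
2023-12-01 to 2023-12-31: 1 month at 0.6% → $5836000 × 0.6% × 1/12 = $2918.0000
Total = $75138.5000

$75138.50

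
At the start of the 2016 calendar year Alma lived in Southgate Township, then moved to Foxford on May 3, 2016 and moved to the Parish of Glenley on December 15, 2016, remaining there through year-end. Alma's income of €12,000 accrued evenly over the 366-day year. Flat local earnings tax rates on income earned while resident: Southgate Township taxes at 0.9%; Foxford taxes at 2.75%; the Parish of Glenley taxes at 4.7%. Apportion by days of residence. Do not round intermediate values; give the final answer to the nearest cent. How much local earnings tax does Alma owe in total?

Southgate Township, January 1 – May 2, 2016: 123 days → €12,000 × 0.9% × 123/366 = €36.2951
Foxford, May 3 – December 14, 2016: 226 days → €12,000 × 2.75% × 226/366 = €203.7705
The Parish of Glenley, December 15 – December 31, 2016: 17 days → €12,000 × 4.7% × 17/366 = €26.1967
Total = €266.2623

€266.26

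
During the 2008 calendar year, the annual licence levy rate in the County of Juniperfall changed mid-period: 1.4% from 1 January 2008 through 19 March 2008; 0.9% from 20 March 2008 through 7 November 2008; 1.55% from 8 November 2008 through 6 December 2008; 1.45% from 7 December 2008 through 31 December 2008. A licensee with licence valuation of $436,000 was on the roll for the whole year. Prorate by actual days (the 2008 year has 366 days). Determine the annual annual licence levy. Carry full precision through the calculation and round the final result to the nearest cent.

$4,782.90

1 January – 19 March 2008: 79 days at 1.4% → $436,000 × 1.4% × 79/366 = $1,317.5301
20 March – 7 November 2008: 233 days at 0.9% → $436,000 × 0.9% × 233/366 = $2,498.0656
8 November – 6 December 2008: 29 days at 1.55% → $436,000 × 1.55% × 29/366 = $535.4699
7 December – 31 December 2008: 25 days at 1.45% → $436,000 × 1.45% × 25/366 = $431.8306
Total = $4,782.8962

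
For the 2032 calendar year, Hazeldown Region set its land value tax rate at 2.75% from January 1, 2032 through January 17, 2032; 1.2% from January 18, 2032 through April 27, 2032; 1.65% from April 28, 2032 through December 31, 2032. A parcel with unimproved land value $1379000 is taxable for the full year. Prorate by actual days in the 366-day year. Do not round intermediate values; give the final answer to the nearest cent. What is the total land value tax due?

January 1 – January 17, 2032: 17 days at 2.75% → $1379000 × 2.75% × 17/366 = $1761.4276
January 18 – April 27, 2032: 101 days at 1.2% → $1379000 × 1.2% × 101/366 = $4566.5246
April 28 – December 31, 2032: 248 days at 1.65% → $1379000 × 1.65% × 248/366 = $15417.6721
Total = $21745.6243

$21745.62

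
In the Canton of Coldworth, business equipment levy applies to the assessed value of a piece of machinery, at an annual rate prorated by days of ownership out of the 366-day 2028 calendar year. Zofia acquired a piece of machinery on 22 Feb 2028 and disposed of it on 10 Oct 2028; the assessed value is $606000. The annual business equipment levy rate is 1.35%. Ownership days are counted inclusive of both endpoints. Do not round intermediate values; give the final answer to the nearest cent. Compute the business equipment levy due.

$5185.77

Days held (22 Feb – 10 Oct 2028): 232 out of 366
Tax = $606000 × 1.35% × 232/366 = $5185.7705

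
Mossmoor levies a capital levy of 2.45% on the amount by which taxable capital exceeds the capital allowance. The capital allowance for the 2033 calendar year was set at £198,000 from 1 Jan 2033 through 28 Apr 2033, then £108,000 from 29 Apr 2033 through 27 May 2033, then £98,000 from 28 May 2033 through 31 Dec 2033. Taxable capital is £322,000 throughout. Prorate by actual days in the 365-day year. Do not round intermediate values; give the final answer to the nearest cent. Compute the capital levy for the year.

1 Jan – 28 Apr 2033: 118 days, exemption £198,000 → (£322,000 − £198,000) × 2.45% × 118/365 = £982.1479
29 Apr – 27 May 2033: 29 days, exemption £108,000 → (£322,000 − £108,000) × 2.45% × 29/365 = £416.5671
28 May – 31 Dec 2033: 218 days, exemption £98,000 → (£322,000 − £98,000) × 2.45% × 218/365 = £3,277.7644
Total = £4,676.4795

£4,676.48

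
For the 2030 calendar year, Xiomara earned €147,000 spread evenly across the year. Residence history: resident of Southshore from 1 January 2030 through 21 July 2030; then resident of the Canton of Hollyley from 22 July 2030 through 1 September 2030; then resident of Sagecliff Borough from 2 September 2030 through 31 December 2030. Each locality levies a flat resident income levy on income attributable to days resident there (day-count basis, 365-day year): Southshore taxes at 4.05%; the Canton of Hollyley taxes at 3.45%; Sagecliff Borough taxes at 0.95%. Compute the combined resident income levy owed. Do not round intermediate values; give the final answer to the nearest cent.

€4,341.33

Southshore, 1 January – 21 July 2030: 202 days → €147,000 × 4.05% × 202/365 = €3,294.8137
The Canton of Hollyley, 22 July – 1 September 2030: 42 days → €147,000 × 3.45% × 42/365 = €583.5699
Sagecliff Borough, 2 September – 31 December 2030: 121 days → €147,000 × 0.95% × 121/365 = €462.9493
Total = €4,341.3329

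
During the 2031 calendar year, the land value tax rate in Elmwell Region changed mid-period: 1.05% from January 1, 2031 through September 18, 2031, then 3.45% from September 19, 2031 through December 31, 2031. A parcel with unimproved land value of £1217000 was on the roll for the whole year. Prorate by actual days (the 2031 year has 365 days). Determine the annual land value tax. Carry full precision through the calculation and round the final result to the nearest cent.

£21100.78

January 1 – September 18, 2031: 261 days at 1.05% → £1217000 × 1.05% × 261/365 = £9137.5027
September 19 – December 31, 2031: 104 days at 3.45% → £1217000 × 3.45% × 104/365 = £11963.2767
Total = £21100.7795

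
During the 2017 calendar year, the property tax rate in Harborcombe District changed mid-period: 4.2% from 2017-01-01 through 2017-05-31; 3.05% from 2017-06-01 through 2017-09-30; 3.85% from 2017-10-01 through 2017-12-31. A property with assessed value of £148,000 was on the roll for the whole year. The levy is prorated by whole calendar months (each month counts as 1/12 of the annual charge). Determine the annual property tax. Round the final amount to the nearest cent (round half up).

2017-01-01 to 2017-05-31: 5 months at 4.2% → £148,000 × 4.2% × 5/12 = £2,590.0000
2017-06-01 to 2017-09-30: 4 months at 3.05% → £148,000 × 3.05% × 4/12 = £1,504.6667
2017-10-01 to 2017-12-31: 3 months at 3.85% → £148,000 × 3.85% × 3/12 = £1,424.5000
Total = £5,519.1667

£5,519.17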